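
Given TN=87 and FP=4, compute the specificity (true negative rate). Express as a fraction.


Specificity = TN / (TN + FP) = 87 / 91 = 87/91.

87/91


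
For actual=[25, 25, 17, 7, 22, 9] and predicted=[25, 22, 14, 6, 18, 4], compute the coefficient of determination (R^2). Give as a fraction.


Mean(y) = 35/2. SS_res = 60. SS_tot = 631/2. R^2 = 1 - 60/(631/2) = 511/631.

511/631


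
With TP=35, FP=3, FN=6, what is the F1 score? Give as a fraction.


Precision = 35/38 = 35/38. Recall = 35/41 = 35/41. F1 = 2*P*R/(P+R) = 70/79.

70/79


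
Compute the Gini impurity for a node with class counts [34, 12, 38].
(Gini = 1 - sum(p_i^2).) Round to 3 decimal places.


Total = 84. Proportions: 34/84, 12/84, 38/84. sum(p_i^2) = 0.3889. Gini = 1 - 0.3889 = 0.6111, which rounds to 0.611.

0.611


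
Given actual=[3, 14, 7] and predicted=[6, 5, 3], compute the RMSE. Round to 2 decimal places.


MSE = 35.3333. RMSE = sqrt(35.3333) = 5.94.

5.94


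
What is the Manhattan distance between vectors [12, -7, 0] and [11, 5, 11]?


d = sum of absolute differences: |12-11|=1 + |-7-5|=12 + |0-11|=11 = 24.

24


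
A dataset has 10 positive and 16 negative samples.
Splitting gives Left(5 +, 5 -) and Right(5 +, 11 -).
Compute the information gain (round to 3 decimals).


H(parent) = 0.9612. H(left) = 1.0000, H(right) = 0.8960. Weighted = (10/26)*1.0000 + (16/26)*0.8960 = 0.9360. IG = 0.9612 - 0.9360 = 0.0252, which rounds to 0.025.

0.025


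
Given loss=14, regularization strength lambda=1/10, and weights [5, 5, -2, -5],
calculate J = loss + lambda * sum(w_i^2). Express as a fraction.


L2 sq norm = sum(w^2) = 79. J = 14 + 1/10 * 79 = 219/10.

219/10


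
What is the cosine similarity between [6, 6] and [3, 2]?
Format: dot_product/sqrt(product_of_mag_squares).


dot = 30. |a|^2 = 72, |b|^2 = 13. cos = 30/sqrt(936).

30/sqrt(936)


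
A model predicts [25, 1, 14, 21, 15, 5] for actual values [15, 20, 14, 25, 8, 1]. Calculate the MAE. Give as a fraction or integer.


MAE = (1/6) * (|15-25|=10 + |20-1|=19 + |14-14|=0 + |25-21|=4 + |8-15|=7 + |1-5|=4). Sum = 44. MAE = 22/3.

22/3


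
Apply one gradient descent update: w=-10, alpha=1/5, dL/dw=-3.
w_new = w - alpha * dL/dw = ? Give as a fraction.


w_new = -10 - 1/5 * -3 = -10 - -3/5 = -47/5.

-47/5


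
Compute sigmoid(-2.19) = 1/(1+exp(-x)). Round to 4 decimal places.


sigma(-2.19) = 1/(1+e^(2.19)) = 1/(1+8.935213) = 1/9.935213 = 0.1007.

0.1007


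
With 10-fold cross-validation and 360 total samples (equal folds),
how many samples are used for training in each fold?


Each validation fold has 360/10 = 36 samples. Training set = 360 - 36 = 324.

324


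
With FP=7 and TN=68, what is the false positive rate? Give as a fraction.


FPR = FP / (FP + TN) = 7 / 75 = 7/75.

7/75


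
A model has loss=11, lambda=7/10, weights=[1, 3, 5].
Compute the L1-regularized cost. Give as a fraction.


L1 norm = sum(|w|) = 9. J = 11 + 7/10 * 9 = 173/10.

173/10


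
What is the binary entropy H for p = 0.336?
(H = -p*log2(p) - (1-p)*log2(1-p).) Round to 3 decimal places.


H = -0.336*log2(0.336) - 0.664*log2(0.664) = 0.921.

0.921


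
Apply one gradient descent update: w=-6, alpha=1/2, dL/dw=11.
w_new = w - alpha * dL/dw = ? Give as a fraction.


w_new = -6 - 1/2 * 11 = -6 - 11/2 = -23/2.

-23/2


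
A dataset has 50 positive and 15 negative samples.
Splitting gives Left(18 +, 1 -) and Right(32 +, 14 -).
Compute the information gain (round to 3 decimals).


H(parent) = 0.7793. H(left) = 0.2975, H(right) = 0.8865. Weighted = (19/65)*0.2975 + (46/65)*0.8865 = 0.7143. IG = 0.7793 - 0.7143 = 0.0650, which rounds to 0.065.

0.065


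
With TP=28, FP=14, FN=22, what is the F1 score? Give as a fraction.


Precision = 28/42 = 2/3. Recall = 28/50 = 14/25. F1 = 2*P*R/(P+R) = 14/23.

14/23


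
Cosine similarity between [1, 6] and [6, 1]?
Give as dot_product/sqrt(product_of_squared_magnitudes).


dot = 12. |a|^2 = 37, |b|^2 = 37. cos = 12/sqrt(1369).

12/sqrt(1369)


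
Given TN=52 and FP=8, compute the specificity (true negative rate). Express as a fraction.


Specificity = TN / (TN + FP) = 52 / 60 = 13/15.

13/15


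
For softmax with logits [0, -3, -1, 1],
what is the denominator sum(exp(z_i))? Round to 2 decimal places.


Denom = e^0=1.0000 + e^-3=0.0498 + e^-1=0.3679 + e^1=2.7183. Sum = 4.1360, which rounds to 4.14.

4.14


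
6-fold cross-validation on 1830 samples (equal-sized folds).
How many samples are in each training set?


Each validation fold has 1830/6 = 305 samples. Training set = 1830 - 305 = 1525.

1525


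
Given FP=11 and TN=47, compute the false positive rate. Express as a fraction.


FPR = FP / (FP + TN) = 11 / 58 = 11/58.

11/58


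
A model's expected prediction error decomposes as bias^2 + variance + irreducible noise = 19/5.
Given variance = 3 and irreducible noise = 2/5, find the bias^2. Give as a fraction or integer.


Total error = bias^2 + variance + irreducible noise. So bias^2 = 19/5 - 3 - 2/5 = 2/5.

2/5


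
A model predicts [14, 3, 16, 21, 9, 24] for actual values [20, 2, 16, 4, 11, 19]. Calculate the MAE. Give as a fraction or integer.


MAE = (1/6) * (|20-14|=6 + |2-3|=1 + |16-16|=0 + |4-21|=17 + |11-9|=2 + |19-24|=5). Sum = 31. MAE = 31/6.

31/6


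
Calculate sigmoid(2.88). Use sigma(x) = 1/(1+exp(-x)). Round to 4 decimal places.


sigma(2.88) = 1/(1+e^(-2.88)) = 1/(1+0.056135) = 1/1.056135 = 0.9468.

0.9468


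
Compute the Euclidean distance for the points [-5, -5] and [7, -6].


d = sqrt(sum of squared differences). (-5-7)^2=144, (-5--6)^2=1. Sum = 145.

sqrt(145)


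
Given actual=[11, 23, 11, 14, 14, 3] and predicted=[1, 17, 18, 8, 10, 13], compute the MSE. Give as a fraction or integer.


MSE = (1/6) * ((11-1)^2=100 + (23-17)^2=36 + (11-18)^2=49 + (14-8)^2=36 + (14-10)^2=16 + (3-13)^2=100). Sum = 337. MSE = 337/6.

337/6


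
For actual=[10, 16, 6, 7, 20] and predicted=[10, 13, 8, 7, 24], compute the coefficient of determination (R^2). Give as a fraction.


Mean(y) = 59/5. SS_res = 29. SS_tot = 724/5. R^2 = 1 - 29/(724/5) = 579/724.

579/724


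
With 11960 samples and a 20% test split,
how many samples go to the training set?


Test set = 11960 * 20% = 2392. Training set = 11960 - 2392 = 9568.

9568


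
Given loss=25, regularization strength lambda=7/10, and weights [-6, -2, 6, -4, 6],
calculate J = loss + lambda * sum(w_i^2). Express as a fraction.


L2 sq norm = sum(w^2) = 128. J = 25 + 7/10 * 128 = 573/5.

573/5


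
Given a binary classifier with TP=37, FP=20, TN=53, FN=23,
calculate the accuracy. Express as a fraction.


Accuracy = (TP + TN) / (TP + TN + FP + FN) = (37 + 53) / 133 = 90/133.

90/133


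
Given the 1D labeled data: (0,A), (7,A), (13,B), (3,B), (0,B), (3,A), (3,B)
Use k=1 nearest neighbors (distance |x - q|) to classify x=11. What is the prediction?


Distances: |0-11|=11, |7-11|=4, |13-11|=2, |3-11|=8, |0-11|=11, |3-11|=8, |3-11|=8. 1 nearest: (13,B). Counts: {'B': 1}. Majority class: B.

B


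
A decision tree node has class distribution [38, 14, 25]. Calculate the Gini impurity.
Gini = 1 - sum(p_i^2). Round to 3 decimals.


Total = 77. Proportions: 38/77, 14/77, 25/77. sum(p_i^2) = 0.3820. Gini = 1 - 0.3820 = 0.6180, which rounds to 0.618.

0.618


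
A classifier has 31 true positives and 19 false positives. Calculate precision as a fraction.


Precision = TP / (TP + FP) = 31 / 50 = 31/50.

31/50


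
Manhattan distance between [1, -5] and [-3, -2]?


d = sum of absolute differences: |1--3|=4 + |-5--2|=3 = 7.

7


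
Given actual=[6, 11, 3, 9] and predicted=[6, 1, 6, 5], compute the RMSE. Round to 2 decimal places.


MSE = 31.2500. RMSE = sqrt(31.2500) = 5.59.

5.59


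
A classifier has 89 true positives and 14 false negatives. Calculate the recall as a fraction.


Recall = TP / (TP + FN) = 89 / 103 = 89/103.

89/103


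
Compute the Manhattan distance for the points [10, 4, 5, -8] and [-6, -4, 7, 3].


d = sum of absolute differences: |10--6|=16 + |4--4|=8 + |5-7|=2 + |-8-3|=11 = 37.

37


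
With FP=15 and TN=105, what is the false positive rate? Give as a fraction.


FPR = FP / (FP + TN) = 15 / 120 = 1/8.

1/8


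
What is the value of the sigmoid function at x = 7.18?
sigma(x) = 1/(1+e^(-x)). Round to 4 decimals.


sigma(7.18) = 1/(1+e^(-7.18)) = 1/(1+0.000762) = 1/1.000762 = 0.9992.

0.9992


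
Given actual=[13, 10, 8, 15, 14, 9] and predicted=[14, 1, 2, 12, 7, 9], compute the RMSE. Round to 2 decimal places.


MSE = 29.3333. RMSE = sqrt(29.3333) = 5.42.

5.42


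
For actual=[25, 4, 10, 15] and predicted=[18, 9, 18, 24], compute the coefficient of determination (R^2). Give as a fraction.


Mean(y) = 27/2. SS_res = 219. SS_tot = 237. R^2 = 1 - 219/(237) = 6/79.

6/79


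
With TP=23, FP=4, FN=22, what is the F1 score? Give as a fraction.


Precision = 23/27 = 23/27. Recall = 23/45 = 23/45. F1 = 2*P*R/(P+R) = 23/36.

23/36


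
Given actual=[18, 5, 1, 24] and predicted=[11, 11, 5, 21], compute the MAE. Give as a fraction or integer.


MAE = (1/4) * (|18-11|=7 + |5-11|=6 + |1-5|=4 + |24-21|=3). Sum = 20. MAE = 5.

5


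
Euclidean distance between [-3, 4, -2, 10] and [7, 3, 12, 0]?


d = sqrt(sum of squared differences). (-3-7)^2=100, (4-3)^2=1, (-2-12)^2=196, (10-0)^2=100. Sum = 397.

sqrt(397)


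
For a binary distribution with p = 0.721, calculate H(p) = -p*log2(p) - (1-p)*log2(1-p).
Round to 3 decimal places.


H = -0.721*log2(0.721) - 0.279*log2(0.279) = 0.854.

0.854


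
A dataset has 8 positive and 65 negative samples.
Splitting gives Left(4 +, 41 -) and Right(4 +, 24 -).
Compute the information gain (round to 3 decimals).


H(parent) = 0.4987. H(left) = 0.4328, H(right) = 0.5917. Weighted = (45/73)*0.4328 + (28/73)*0.5917 = 0.4937. IG = 0.4987 - 0.4937 = 0.0050, which rounds to 0.005.

0.005


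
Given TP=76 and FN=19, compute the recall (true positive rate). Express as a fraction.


Recall = TP / (TP + FN) = 76 / 95 = 4/5.

4/5


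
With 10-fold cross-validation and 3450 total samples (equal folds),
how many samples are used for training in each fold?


Each validation fold has 3450/10 = 345 samples. Training set = 3450 - 345 = 3105.

3105


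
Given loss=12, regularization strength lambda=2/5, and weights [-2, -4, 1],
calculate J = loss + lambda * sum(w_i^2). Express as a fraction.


L2 sq norm = sum(w^2) = 21. J = 12 + 2/5 * 21 = 102/5.

102/5


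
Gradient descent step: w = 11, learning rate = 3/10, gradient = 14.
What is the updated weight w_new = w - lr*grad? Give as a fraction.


w_new = 11 - 3/10 * 14 = 11 - 21/5 = 34/5.

34/5


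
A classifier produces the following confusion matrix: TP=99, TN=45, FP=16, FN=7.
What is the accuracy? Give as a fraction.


Accuracy = (TP + TN) / (TP + TN + FP + FN) = (99 + 45) / 167 = 144/167.

144/167


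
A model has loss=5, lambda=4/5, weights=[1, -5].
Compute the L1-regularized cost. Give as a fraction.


L1 norm = sum(|w|) = 6. J = 5 + 4/5 * 6 = 49/5.

49/5


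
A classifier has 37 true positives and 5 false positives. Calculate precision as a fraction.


Precision = TP / (TP + FP) = 37 / 42 = 37/42.

37/42


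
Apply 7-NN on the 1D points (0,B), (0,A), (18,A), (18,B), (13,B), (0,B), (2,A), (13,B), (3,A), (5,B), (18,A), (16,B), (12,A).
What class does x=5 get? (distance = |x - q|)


Distances: |0-5|=5, |0-5|=5, |18-5|=13, |18-5|=13, |13-5|=8, |0-5|=5, |2-5|=3, |13-5|=8, |3-5|=2, |5-5|=0, |18-5|=13, |16-5|=11, |12-5|=7. 7 nearest: (5,B), (3,A), (2,A), (0,A), (0,B), (0,B), (12,A). Counts: {'B': 3, 'A': 4}. Majority class: A.

A


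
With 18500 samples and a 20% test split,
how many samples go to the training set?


Test set = 18500 * 20% = 3700. Training set = 18500 - 3700 = 14800.

14800


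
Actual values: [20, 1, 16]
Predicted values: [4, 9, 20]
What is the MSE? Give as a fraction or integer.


MSE = (1/3) * ((20-4)^2=256 + (1-9)^2=64 + (16-20)^2=16). Sum = 336. MSE = 112.

112


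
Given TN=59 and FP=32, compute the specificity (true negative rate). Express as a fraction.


Specificity = TN / (TN + FP) = 59 / 91 = 59/91.

59/91


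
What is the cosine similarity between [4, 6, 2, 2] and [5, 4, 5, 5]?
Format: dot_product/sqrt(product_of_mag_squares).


dot = 64. |a|^2 = 60, |b|^2 = 91. cos = 64/sqrt(5460).

64/sqrt(5460)


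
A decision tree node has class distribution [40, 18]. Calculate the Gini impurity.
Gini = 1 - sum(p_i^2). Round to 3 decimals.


Total = 58. Proportions: 40/58, 18/58. sum(p_i^2) = 0.5719. Gini = 1 - 0.5719 = 0.4281, which rounds to 0.428.

0.428


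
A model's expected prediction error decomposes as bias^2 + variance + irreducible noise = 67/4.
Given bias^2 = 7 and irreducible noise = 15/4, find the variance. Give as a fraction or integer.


Total error = bias^2 + variance + irreducible noise. So variance = 67/4 - 7 - 15/4 = 6.

6


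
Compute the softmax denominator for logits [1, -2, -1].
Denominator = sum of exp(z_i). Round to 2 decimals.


Denom = e^1=2.7183 + e^-2=0.1353 + e^-1=0.3679. Sum = 3.2215, which rounds to 3.22.

3.22


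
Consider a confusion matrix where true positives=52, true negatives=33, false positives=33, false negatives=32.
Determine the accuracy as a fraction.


Accuracy = (TP + TN) / (TP + TN + FP + FN) = (52 + 33) / 150 = 17/30.

17/30


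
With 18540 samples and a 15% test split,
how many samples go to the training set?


Test set = 18540 * 15% = 2781. Training set = 18540 - 2781 = 15759.

15759


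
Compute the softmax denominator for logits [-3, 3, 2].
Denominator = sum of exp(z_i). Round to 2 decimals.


Denom = e^-3=0.0498 + e^3=20.0855 + e^2=7.3891. Sum = 27.5244, which rounds to 27.52.

27.52


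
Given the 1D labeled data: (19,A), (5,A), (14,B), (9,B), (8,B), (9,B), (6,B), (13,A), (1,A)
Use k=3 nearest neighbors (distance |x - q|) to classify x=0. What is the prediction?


Distances: |19-0|=19, |5-0|=5, |14-0|=14, |9-0|=9, |8-0|=8, |9-0|=9, |6-0|=6, |13-0|=13, |1-0|=1. 3 nearest: (1,A), (5,A), (6,B). Counts: {'A': 2, 'B': 1}. Majority class: A.

A


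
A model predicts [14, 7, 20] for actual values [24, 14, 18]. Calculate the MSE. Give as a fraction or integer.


MSE = (1/3) * ((24-14)^2=100 + (14-7)^2=49 + (18-20)^2=4). Sum = 153. MSE = 51.

51


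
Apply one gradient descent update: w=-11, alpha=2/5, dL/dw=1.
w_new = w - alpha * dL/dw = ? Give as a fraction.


w_new = -11 - 2/5 * 1 = -11 - 2/5 = -57/5.

-57/5


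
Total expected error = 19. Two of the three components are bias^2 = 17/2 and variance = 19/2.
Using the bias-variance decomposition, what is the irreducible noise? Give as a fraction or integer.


Total error = bias^2 + variance + irreducible noise. So irreducible noise = 19 - 17/2 - 19/2 = 1.

1


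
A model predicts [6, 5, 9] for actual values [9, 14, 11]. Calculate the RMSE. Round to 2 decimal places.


MSE = 31.3333. RMSE = sqrt(31.3333) = 5.60.

5.60


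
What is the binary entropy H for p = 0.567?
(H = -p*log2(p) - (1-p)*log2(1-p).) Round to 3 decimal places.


H = -0.567*log2(0.567) - 0.433*log2(0.433) = 0.987.

0.987


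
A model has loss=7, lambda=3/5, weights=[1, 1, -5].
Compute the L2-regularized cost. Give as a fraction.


L2 sq norm = sum(w^2) = 27. J = 7 + 3/5 * 27 = 116/5.

116/5


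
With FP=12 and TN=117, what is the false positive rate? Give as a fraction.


FPR = FP / (FP + TN) = 12 / 129 = 4/43.

4/43


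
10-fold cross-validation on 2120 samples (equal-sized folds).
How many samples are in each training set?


Each validation fold has 2120/10 = 212 samples. Training set = 2120 - 212 = 1908.

1908


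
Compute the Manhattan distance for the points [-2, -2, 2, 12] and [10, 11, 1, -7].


d = sum of absolute differences: |-2-10|=12 + |-2-11|=13 + |2-1|=1 + |12--7|=19 = 45.

45


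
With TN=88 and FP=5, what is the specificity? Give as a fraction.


Specificity = TN / (TN + FP) = 88 / 93 = 88/93.

88/93


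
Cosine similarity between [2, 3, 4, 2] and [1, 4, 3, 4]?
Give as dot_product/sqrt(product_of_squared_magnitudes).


dot = 34. |a|^2 = 33, |b|^2 = 42. cos = 34/sqrt(1386).

34/sqrt(1386)


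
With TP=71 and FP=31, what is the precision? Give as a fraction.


Precision = TP / (TP + FP) = 71 / 102 = 71/102.

71/102


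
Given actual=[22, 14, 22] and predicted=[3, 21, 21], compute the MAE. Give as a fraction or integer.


MAE = (1/3) * (|22-3|=19 + |14-21|=7 + |22-21|=1). Sum = 27. MAE = 9.

9


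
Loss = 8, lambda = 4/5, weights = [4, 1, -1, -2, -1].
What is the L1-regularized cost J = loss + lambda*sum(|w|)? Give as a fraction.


L1 norm = sum(|w|) = 9. J = 8 + 4/5 * 9 = 76/5.

76/5


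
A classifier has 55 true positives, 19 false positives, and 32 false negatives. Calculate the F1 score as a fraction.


Precision = 55/74 = 55/74. Recall = 55/87 = 55/87. F1 = 2*P*R/(P+R) = 110/161.

110/161


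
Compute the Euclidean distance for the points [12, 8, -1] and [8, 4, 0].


d = sqrt(sum of squared differences). (12-8)^2=16, (8-4)^2=16, (-1-0)^2=1. Sum = 33.

sqrt(33)


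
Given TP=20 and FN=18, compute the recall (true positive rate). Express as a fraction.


Recall = TP / (TP + FN) = 20 / 38 = 10/19.

10/19


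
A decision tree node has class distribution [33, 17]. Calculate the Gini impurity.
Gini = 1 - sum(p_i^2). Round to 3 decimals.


Total = 50. Proportions: 33/50, 17/50. sum(p_i^2) = 0.5512. Gini = 1 - 0.5512 = 0.4488, which rounds to 0.449.

0.449


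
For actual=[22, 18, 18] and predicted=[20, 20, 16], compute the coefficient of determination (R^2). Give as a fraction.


Mean(y) = 58/3. SS_res = 12. SS_tot = 32/3. R^2 = 1 - 12/(32/3) = -1/8.

-1/8


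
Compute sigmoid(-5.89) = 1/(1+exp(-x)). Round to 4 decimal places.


sigma(-5.89) = 1/(1+e^(5.89)) = 1/(1+361.405284) = 1/362.405284 = 0.0028.

0.0028


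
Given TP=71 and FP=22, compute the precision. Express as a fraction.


Precision = TP / (TP + FP) = 71 / 93 = 71/93.

71/93


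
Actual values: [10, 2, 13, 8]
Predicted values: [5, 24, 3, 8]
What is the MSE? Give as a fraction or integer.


MSE = (1/4) * ((10-5)^2=25 + (2-24)^2=484 + (13-3)^2=100 + (8-8)^2=0). Sum = 609. MSE = 609/4.

609/4


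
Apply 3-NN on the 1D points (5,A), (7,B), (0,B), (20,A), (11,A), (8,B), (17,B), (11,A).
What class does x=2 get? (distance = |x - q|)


Distances: |5-2|=3, |7-2|=5, |0-2|=2, |20-2|=18, |11-2|=9, |8-2|=6, |17-2|=15, |11-2|=9. 3 nearest: (0,B), (5,A), (7,B). Counts: {'B': 2, 'A': 1}. Majority class: B.

B


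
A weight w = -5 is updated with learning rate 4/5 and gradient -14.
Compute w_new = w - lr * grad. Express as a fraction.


w_new = -5 - 4/5 * -14 = -5 - -56/5 = 31/5.

31/5


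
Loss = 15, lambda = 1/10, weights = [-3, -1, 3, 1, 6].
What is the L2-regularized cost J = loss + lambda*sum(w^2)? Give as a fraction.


L2 sq norm = sum(w^2) = 56. J = 15 + 1/10 * 56 = 103/5.

103/5


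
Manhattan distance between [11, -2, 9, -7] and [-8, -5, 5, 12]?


d = sum of absolute differences: |11--8|=19 + |-2--5|=3 + |9-5|=4 + |-7-12|=19 = 45.

45


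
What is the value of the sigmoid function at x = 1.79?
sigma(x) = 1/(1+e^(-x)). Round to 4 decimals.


sigma(1.79) = 1/(1+e^(-1.79)) = 1/(1+0.166960) = 1/1.166960 = 0.8569.

0.8569


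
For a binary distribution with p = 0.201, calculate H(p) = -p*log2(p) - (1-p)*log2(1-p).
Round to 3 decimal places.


H = -0.201*log2(0.201) - 0.799*log2(0.799) = 0.724.

0.724


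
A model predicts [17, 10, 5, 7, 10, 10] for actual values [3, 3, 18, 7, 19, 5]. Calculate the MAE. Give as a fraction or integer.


MAE = (1/6) * (|3-17|=14 + |3-10|=7 + |18-5|=13 + |7-7|=0 + |19-10|=9 + |5-10|=5). Sum = 48. MAE = 8.

8


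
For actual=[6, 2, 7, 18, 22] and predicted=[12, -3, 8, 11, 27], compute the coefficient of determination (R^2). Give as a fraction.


Mean(y) = 11. SS_res = 136. SS_tot = 292. R^2 = 1 - 136/(292) = 39/73.

39/73


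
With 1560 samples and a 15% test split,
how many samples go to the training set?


Test set = 1560 * 15% = 234. Training set = 1560 - 234 = 1326.

1326


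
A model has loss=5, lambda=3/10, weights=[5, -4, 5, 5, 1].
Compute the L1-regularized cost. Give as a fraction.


L1 norm = sum(|w|) = 20. J = 5 + 3/10 * 20 = 11.

11


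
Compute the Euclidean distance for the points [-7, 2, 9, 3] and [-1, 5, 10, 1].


d = sqrt(sum of squared differences). (-7--1)^2=36, (2-5)^2=9, (9-10)^2=1, (3-1)^2=4. Sum = 50.

sqrt(50)


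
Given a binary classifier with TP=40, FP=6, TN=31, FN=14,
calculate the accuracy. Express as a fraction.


Accuracy = (TP + TN) / (TP + TN + FP + FN) = (40 + 31) / 91 = 71/91.

71/91


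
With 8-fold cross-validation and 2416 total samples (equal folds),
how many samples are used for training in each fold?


Each validation fold has 2416/8 = 302 samples. Training set = 2416 - 302 = 2114.

2114


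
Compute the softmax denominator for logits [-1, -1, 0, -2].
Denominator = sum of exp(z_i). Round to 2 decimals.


Denom = e^-1=0.3679 + e^-1=0.3679 + e^0=1.0000 + e^-2=0.1353. Sum = 1.8711, which rounds to 1.87.

1.87


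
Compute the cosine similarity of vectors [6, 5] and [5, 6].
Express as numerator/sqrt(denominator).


dot = 60. |a|^2 = 61, |b|^2 = 61. cos = 60/sqrt(3721).

60/sqrt(3721)


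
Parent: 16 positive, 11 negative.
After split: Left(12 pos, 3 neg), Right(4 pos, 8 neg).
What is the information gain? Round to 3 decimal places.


H(parent) = 0.9751. H(left) = 0.7219, H(right) = 0.9183. Weighted = (15/27)*0.7219 + (12/27)*0.9183 = 0.8092. IG = 0.9751 - 0.8092 = 0.1659, which rounds to 0.166.

0.166


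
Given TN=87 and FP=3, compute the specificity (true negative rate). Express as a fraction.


Specificity = TN / (TN + FP) = 87 / 90 = 29/30.

29/30


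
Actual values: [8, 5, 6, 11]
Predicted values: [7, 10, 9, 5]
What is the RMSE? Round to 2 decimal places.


MSE = 17.7500. RMSE = sqrt(17.7500) = 4.21.

4.21


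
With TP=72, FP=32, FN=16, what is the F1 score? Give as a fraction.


Precision = 72/104 = 9/13. Recall = 72/88 = 9/11. F1 = 2*P*R/(P+R) = 3/4.

3/4


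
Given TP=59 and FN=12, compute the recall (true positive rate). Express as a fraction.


Recall = TP / (TP + FN) = 59 / 71 = 59/71.

59/71


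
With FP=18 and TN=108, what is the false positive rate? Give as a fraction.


FPR = FP / (FP + TN) = 18 / 126 = 1/7.

1/7


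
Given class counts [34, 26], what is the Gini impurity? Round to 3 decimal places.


Total = 60. Proportions: 34/60, 26/60. sum(p_i^2) = 0.5089. Gini = 1 - 0.5089 = 0.4911, which rounds to 0.491.

0.491


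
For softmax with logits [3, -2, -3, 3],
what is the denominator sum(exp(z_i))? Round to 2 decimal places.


Denom = e^3=20.0855 + e^-2=0.1353 + e^-3=0.0498 + e^3=20.0855. Sum = 40.3561, which rounds to 40.36.

40.36


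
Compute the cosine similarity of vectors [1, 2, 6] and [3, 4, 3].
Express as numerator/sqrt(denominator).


dot = 29. |a|^2 = 41, |b|^2 = 34. cos = 29/sqrt(1394).

29/sqrt(1394)


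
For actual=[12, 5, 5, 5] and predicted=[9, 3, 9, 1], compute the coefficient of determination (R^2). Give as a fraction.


Mean(y) = 27/4. SS_res = 45. SS_tot = 147/4. R^2 = 1 - 45/(147/4) = -11/49.

-11/49


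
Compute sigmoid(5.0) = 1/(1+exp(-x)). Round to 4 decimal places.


sigma(5.0) = 1/(1+e^(-5.0)) = 1/(1+0.006738) = 1/1.006738 = 0.9933.

0.9933


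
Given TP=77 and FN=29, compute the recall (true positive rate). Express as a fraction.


Recall = TP / (TP + FN) = 77 / 106 = 77/106.

77/106


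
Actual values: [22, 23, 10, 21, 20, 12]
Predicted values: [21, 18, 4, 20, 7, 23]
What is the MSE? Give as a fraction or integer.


MSE = (1/6) * ((22-21)^2=1 + (23-18)^2=25 + (10-4)^2=36 + (21-20)^2=1 + (20-7)^2=169 + (12-23)^2=121). Sum = 353. MSE = 353/6.

353/6


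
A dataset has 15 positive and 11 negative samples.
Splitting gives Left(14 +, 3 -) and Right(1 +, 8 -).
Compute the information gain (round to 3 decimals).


H(parent) = 0.9829. H(left) = 0.6723, H(right) = 0.5033. Weighted = (17/26)*0.6723 + (9/26)*0.5033 = 0.6138. IG = 0.9829 - 0.6138 = 0.3691, which rounds to 0.369.

0.369


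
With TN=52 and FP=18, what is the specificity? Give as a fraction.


Specificity = TN / (TN + FP) = 52 / 70 = 26/35.

26/35


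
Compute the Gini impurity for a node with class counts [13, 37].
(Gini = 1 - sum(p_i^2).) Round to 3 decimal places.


Total = 50. Proportions: 13/50, 37/50. sum(p_i^2) = 0.6152. Gini = 1 - 0.6152 = 0.3848, which rounds to 0.385.

0.385


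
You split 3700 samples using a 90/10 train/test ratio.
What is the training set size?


Test set = 3700 * 10% = 370. Training set = 3700 - 370 = 3330.

3330


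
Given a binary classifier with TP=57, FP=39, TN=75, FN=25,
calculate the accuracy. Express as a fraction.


Accuracy = (TP + TN) / (TP + TN + FP + FN) = (57 + 75) / 196 = 33/49.

33/49


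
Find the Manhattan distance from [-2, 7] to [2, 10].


d = sum of absolute differences: |-2-2|=4 + |7-10|=3 = 7.

7


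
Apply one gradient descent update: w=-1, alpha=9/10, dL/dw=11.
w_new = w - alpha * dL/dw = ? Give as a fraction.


w_new = -1 - 9/10 * 11 = -1 - 99/10 = -109/10.

-109/10


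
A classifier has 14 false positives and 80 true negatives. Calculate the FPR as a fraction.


FPR = FP / (FP + TN) = 14 / 94 = 7/47.

7/47


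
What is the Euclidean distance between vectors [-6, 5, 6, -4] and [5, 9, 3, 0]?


d = sqrt(sum of squared differences). (-6-5)^2=121, (5-9)^2=16, (6-3)^2=9, (-4-0)^2=16. Sum = 162.

sqrt(162)


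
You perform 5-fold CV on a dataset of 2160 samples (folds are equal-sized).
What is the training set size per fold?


Each validation fold has 2160/5 = 432 samples. Training set = 2160 - 432 = 1728.

1728


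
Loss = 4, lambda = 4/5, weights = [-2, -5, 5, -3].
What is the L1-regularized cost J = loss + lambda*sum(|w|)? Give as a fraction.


L1 norm = sum(|w|) = 15. J = 4 + 4/5 * 15 = 16.

16


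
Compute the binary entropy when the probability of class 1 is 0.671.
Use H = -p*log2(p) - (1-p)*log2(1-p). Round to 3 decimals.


H = -0.671*log2(0.671) - 0.329*log2(0.329) = 0.914.

0.914


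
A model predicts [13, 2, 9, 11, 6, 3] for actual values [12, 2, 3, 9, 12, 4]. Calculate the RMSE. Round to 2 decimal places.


MSE = 13.0000. RMSE = sqrt(13.0000) = 3.61.

3.61


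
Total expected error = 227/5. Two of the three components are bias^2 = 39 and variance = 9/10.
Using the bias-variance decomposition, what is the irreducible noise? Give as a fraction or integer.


Total error = bias^2 + variance + irreducible noise. So irreducible noise = 227/5 - 39 - 9/10 = 11/2.

11/2


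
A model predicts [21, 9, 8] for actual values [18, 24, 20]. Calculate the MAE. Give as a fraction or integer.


MAE = (1/3) * (|18-21|=3 + |24-9|=15 + |20-8|=12). Sum = 30. MAE = 10.

10


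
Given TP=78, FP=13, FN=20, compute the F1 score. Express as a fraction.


Precision = 78/91 = 6/7. Recall = 78/98 = 39/49. F1 = 2*P*R/(P+R) = 52/63.

52/63


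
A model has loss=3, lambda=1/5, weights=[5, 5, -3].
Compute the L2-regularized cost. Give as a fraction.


L2 sq norm = sum(w^2) = 59. J = 3 + 1/5 * 59 = 74/5.

74/5


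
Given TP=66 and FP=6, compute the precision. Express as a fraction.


Precision = TP / (TP + FP) = 66 / 72 = 11/12.

11/12


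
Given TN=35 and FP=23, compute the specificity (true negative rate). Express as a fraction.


Specificity = TN / (TN + FP) = 35 / 58 = 35/58.

35/58


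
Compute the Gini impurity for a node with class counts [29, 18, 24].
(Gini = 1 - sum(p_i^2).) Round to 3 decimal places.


Total = 71. Proportions: 29/71, 18/71, 24/71. sum(p_i^2) = 0.3454. Gini = 1 - 0.3454 = 0.6546, which rounds to 0.655.

0.655


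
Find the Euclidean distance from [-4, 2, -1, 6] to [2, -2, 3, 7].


d = sqrt(sum of squared differences). (-4-2)^2=36, (2--2)^2=16, (-1-3)^2=16, (6-7)^2=1. Sum = 69.

sqrt(69)


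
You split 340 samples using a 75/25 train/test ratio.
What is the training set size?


Test set = 340 * 25% = 85. Training set = 340 - 85 = 255.

255


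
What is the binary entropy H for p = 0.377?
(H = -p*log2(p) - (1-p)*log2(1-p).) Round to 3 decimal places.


H = -0.377*log2(0.377) - 0.623*log2(0.623) = 0.956.

0.956


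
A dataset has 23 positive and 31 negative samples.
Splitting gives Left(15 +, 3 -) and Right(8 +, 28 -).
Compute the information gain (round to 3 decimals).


H(parent) = 0.9841. H(left) = 0.6500, H(right) = 0.7642. Weighted = (18/54)*0.6500 + (36/54)*0.7642 = 0.7261. IG = 0.9841 - 0.7261 = 0.2580, which rounds to 0.258.

0.258


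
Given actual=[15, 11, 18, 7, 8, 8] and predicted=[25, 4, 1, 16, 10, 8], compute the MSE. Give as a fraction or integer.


MSE = (1/6) * ((15-25)^2=100 + (11-4)^2=49 + (18-1)^2=289 + (7-16)^2=81 + (8-10)^2=4 + (8-8)^2=0). Sum = 523. MSE = 523/6.

523/6


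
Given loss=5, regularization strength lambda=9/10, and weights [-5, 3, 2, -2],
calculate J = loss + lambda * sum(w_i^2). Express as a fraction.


L2 sq norm = sum(w^2) = 42. J = 5 + 9/10 * 42 = 214/5.

214/5


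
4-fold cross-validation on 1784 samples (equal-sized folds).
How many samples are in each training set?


Each validation fold has 1784/4 = 446 samples. Training set = 1784 - 446 = 1338.

1338


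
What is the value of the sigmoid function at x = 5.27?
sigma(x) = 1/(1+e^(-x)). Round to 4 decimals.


sigma(5.27) = 1/(1+e^(-5.27)) = 1/(1+0.005144) = 1/1.005144 = 0.9949.

0.9949


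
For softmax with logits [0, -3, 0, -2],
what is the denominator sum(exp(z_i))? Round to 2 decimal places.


Denom = e^0=1.0000 + e^-3=0.0498 + e^0=1.0000 + e^-2=0.1353. Sum = 2.1851, which rounds to 2.19.

2.19


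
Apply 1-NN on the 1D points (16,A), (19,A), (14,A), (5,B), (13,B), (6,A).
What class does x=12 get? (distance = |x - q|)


Distances: |16-12|=4, |19-12|=7, |14-12|=2, |5-12|=7, |13-12|=1, |6-12|=6. 1 nearest: (13,B). Counts: {'B': 1}. Majority class: B.

B


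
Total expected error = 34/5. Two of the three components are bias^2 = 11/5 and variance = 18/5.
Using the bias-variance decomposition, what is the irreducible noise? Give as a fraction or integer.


Total error = bias^2 + variance + irreducible noise. So irreducible noise = 34/5 - 11/5 - 18/5 = 1.

1


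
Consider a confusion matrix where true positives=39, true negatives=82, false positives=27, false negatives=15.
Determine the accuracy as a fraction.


Accuracy = (TP + TN) / (TP + TN + FP + FN) = (39 + 82) / 163 = 121/163.

121/163


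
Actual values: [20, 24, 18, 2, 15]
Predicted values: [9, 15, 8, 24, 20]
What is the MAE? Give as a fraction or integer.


MAE = (1/5) * (|20-9|=11 + |24-15|=9 + |18-8|=10 + |2-24|=22 + |15-20|=5). Sum = 57. MAE = 57/5.

57/5


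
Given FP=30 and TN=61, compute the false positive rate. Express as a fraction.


FPR = FP / (FP + TN) = 30 / 91 = 30/91.

30/91


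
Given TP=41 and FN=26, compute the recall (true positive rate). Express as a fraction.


Recall = TP / (TP + FN) = 41 / 67 = 41/67.

41/67


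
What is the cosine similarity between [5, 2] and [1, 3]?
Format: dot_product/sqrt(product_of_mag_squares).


dot = 11. |a|^2 = 29, |b|^2 = 10. cos = 11/sqrt(290).

11/sqrt(290)


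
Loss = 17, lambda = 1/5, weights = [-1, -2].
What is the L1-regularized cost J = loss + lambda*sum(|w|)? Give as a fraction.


L1 norm = sum(|w|) = 3. J = 17 + 1/5 * 3 = 88/5.

88/5


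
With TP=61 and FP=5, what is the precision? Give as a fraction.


Precision = TP / (TP + FP) = 61 / 66 = 61/66.

61/66


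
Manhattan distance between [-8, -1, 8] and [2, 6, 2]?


d = sum of absolute differences: |-8-2|=10 + |-1-6|=7 + |8-2|=6 = 23.

23


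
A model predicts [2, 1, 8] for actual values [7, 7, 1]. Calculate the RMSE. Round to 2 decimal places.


MSE = 36.6667. RMSE = sqrt(36.6667) = 6.06.

6.06


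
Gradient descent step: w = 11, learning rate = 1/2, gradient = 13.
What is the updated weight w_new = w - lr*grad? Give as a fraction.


w_new = 11 - 1/2 * 13 = 11 - 13/2 = 9/2.

9/2


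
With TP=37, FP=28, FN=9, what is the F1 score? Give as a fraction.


Precision = 37/65 = 37/65. Recall = 37/46 = 37/46. F1 = 2*P*R/(P+R) = 2/3.

2/3


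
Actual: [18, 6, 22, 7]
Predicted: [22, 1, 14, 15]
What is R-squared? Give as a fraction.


Mean(y) = 53/4. SS_res = 169. SS_tot = 763/4. R^2 = 1 - 169/(763/4) = 87/763.

87/763


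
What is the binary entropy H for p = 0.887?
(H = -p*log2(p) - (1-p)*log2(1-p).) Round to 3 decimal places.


H = -0.887*log2(0.887) - 0.113*log2(0.113) = 0.509.

0.509


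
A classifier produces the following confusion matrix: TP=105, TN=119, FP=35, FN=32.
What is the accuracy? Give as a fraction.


Accuracy = (TP + TN) / (TP + TN + FP + FN) = (105 + 119) / 291 = 224/291.

224/291


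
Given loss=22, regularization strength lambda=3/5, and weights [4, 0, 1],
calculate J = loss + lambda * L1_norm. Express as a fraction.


L1 norm = sum(|w|) = 5. J = 22 + 3/5 * 5 = 25.

25


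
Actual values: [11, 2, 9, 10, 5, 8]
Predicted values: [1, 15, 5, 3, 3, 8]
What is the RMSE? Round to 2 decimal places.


MSE = 56.3333. RMSE = sqrt(56.3333) = 7.51.

7.51


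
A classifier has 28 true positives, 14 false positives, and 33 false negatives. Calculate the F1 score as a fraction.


Precision = 28/42 = 2/3. Recall = 28/61 = 28/61. F1 = 2*P*R/(P+R) = 56/103.

56/103


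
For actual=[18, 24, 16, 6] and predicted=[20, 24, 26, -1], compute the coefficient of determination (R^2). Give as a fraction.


Mean(y) = 16. SS_res = 153. SS_tot = 168. R^2 = 1 - 153/(168) = 5/56.

5/56


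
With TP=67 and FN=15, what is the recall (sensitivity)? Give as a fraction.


Recall = TP / (TP + FN) = 67 / 82 = 67/82.

67/82


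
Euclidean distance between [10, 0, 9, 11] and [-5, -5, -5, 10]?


d = sqrt(sum of squared differences). (10--5)^2=225, (0--5)^2=25, (9--5)^2=196, (11-10)^2=1. Sum = 447.

sqrt(447)


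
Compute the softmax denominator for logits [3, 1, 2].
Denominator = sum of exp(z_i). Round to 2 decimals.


Denom = e^3=20.0855 + e^1=2.7183 + e^2=7.3891. Sum = 30.1929, which rounds to 30.19.

30.19


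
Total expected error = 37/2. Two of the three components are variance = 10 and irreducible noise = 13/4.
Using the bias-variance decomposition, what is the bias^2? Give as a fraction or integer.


Total error = bias^2 + variance + irreducible noise. So bias^2 = 37/2 - 10 - 13/4 = 21/4.

21/4


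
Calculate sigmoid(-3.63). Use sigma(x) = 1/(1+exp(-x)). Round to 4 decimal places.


sigma(-3.63) = 1/(1+e^(3.63)) = 1/(1+37.712817) = 1/38.712817 = 0.0258.

0.0258


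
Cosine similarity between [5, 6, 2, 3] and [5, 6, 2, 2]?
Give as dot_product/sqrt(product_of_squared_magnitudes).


dot = 71. |a|^2 = 74, |b|^2 = 69. cos = 71/sqrt(5106).

71/sqrt(5106)


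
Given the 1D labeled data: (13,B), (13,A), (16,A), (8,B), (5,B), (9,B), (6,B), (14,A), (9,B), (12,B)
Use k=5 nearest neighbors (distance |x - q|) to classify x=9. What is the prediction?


Distances: |13-9|=4, |13-9|=4, |16-9|=7, |8-9|=1, |5-9|=4, |9-9|=0, |6-9|=3, |14-9|=5, |9-9|=0, |12-9|=3. 5 nearest: (9,B), (9,B), (8,B), (6,B), (12,B). Counts: {'B': 5}. Majority class: B.

B


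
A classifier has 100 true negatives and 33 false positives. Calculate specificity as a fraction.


Specificity = TN / (TN + FP) = 100 / 133 = 100/133.

100/133


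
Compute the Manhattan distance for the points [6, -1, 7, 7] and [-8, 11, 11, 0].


d = sum of absolute differences: |6--8|=14 + |-1-11|=12 + |7-11|=4 + |7-0|=7 = 37.

37


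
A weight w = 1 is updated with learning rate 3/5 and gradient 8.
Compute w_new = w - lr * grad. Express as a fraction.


w_new = 1 - 3/5 * 8 = 1 - 24/5 = -19/5.

-19/5


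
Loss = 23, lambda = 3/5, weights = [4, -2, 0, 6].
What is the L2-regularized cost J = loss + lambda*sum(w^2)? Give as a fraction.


L2 sq norm = sum(w^2) = 56. J = 23 + 3/5 * 56 = 283/5.

283/5


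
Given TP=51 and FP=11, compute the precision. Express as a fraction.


Precision = TP / (TP + FP) = 51 / 62 = 51/62.

51/62


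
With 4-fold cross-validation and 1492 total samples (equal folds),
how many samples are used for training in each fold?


Each validation fold has 1492/4 = 373 samples. Training set = 1492 - 373 = 1119.

1119


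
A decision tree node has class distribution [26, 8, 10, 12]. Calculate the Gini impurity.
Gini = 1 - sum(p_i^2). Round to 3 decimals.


Total = 56. Proportions: 26/56, 8/56, 10/56, 12/56. sum(p_i^2) = 0.3138. Gini = 1 - 0.3138 = 0.6862, which rounds to 0.686.

0.686


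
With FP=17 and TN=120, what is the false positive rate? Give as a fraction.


FPR = FP / (FP + TN) = 17 / 137 = 17/137.

17/137


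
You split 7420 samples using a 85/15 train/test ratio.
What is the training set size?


Test set = 7420 * 15% = 1113. Training set = 7420 - 1113 = 6307.

6307


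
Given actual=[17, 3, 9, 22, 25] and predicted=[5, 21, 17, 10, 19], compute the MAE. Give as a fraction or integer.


MAE = (1/5) * (|17-5|=12 + |3-21|=18 + |9-17|=8 + |22-10|=12 + |25-19|=6). Sum = 56. MAE = 56/5.

56/5


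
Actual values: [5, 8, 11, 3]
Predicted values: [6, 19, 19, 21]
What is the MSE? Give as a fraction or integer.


MSE = (1/4) * ((5-6)^2=1 + (8-19)^2=121 + (11-19)^2=64 + (3-21)^2=324). Sum = 510. MSE = 255/2.

255/2


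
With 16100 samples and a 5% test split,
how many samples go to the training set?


Test set = 16100 * 5% = 805. Training set = 16100 - 805 = 15295.

15295


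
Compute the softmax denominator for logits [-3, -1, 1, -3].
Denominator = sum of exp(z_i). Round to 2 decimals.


Denom = e^-3=0.0498 + e^-1=0.3679 + e^1=2.7183 + e^-3=0.0498. Sum = 3.1858, which rounds to 3.19.

3.19


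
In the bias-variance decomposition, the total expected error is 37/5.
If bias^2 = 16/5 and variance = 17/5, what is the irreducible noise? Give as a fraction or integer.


Total error = bias^2 + variance + irreducible noise. So irreducible noise = 37/5 - 16/5 - 17/5 = 4/5.

4/5


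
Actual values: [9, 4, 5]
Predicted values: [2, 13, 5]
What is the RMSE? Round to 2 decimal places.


MSE = 43.3333. RMSE = sqrt(43.3333) = 6.58.

6.58


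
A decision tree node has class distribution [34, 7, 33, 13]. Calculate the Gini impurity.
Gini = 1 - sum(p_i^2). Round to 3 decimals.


Total = 87. Proportions: 34/87, 7/87, 33/87, 13/87. sum(p_i^2) = 0.3254. Gini = 1 - 0.3254 = 0.6746, which rounds to 0.675.

0.675


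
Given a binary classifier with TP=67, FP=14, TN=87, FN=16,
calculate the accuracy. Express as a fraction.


Accuracy = (TP + TN) / (TP + TN + FP + FN) = (67 + 87) / 184 = 77/92.

77/92


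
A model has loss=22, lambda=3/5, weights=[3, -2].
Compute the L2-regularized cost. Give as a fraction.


L2 sq norm = sum(w^2) = 13. J = 22 + 3/5 * 13 = 149/5.

149/5


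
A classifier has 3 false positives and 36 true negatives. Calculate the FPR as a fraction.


FPR = FP / (FP + TN) = 3 / 39 = 1/13.

1/13


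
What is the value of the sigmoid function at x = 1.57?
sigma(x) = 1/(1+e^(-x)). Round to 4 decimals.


sigma(1.57) = 1/(1+e^(-1.57)) = 1/(1+0.208045) = 1/1.208045 = 0.8278.

0.8278


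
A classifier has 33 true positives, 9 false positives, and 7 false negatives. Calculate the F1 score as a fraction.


Precision = 33/42 = 11/14. Recall = 33/40 = 33/40. F1 = 2*P*R/(P+R) = 33/41.

33/41
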